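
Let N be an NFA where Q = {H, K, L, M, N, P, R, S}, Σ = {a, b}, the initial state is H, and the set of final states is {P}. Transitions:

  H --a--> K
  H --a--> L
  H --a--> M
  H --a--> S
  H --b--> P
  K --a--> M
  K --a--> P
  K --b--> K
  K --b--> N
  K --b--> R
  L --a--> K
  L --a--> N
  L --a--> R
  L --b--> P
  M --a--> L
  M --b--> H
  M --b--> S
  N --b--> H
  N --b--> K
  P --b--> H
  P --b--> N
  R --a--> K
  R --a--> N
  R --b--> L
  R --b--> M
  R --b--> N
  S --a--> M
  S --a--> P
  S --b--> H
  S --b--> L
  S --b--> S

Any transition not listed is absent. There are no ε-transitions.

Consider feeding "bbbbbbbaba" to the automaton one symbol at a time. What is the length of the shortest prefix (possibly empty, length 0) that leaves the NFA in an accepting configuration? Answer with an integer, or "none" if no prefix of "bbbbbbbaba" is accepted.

1

Start in {H}.
Read 'b': {H} → {P}.
None of the earlier sets intersect F, but {P} does.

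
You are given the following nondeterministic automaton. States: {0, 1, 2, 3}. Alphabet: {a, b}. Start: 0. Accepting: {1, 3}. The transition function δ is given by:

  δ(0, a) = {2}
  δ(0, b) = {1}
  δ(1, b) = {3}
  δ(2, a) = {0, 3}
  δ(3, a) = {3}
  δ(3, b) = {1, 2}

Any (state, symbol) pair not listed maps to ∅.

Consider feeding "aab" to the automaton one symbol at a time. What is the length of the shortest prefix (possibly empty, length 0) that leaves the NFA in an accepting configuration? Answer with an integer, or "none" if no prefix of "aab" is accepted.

2

Start in {0}.
Read 'a': 0→{2}; now {2}.
Read 'a': 2→{0, 3}; now {0, 3}.
None of the earlier sets intersect F, but {0, 3} does.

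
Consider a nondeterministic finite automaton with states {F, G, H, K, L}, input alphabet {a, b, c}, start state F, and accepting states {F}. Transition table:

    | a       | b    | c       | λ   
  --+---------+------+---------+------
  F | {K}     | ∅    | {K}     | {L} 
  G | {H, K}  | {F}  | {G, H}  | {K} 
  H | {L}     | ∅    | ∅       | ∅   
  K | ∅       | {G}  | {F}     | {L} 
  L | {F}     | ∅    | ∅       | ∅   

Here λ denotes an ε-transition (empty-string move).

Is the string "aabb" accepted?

Yes

Start: ε-closure({F}) = {F, L}.
Read 'a': F→{K}, L→{F}; union {F, K}; ε-closure = {F, K, L}.
Read 'a': F→{K}, K→∅, L→{F}; union {F, K}; ε-closure = {F, K, L}.
Read 'b': F→∅, K→{G}, L→∅; union {G}; ε-closure = {G, K, L}.
Read 'b': G→{F}, K→{G}, L→∅; union {F, G}; ε-closure = {F, G, K, L}.
The final set {F, G, K, L} contains the accepting state F.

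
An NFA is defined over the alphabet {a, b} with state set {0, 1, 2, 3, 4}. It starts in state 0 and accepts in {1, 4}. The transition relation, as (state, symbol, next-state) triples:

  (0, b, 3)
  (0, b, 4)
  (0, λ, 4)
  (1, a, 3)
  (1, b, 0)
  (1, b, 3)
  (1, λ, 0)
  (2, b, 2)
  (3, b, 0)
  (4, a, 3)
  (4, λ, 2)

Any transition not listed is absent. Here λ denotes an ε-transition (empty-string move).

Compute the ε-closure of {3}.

{3}

Begin with {3}.
No ε-moves leave this set, so the closure equals the set itself.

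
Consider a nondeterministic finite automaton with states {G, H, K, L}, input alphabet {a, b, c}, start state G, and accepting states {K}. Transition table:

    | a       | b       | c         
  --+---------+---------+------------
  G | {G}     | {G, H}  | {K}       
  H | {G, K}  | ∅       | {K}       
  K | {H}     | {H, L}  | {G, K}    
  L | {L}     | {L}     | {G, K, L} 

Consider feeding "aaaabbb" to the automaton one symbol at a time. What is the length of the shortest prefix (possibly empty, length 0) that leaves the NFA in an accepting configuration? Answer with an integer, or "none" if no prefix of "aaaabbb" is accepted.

Start in {G}.
Read 'a': {G} → {G}.
Read 'a': {G} → {G}.
Read 'a': {G} → {G}.
Read 'a': {G} → {G}.
Read 'b': {G} → {G, H}.
Read 'b': {G, H} → {G, H}.
Read 'b': {G, H} → {G, H}.
No reachable set along the way intersects F.

none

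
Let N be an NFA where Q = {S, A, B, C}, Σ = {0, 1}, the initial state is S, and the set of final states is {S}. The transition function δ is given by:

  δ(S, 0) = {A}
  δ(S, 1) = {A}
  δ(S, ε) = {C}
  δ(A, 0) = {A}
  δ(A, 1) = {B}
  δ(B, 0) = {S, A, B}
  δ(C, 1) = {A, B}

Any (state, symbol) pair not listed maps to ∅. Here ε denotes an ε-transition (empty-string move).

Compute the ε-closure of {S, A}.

{S, A, C}

Begin with {S, A}.
ε-move S → C; add C.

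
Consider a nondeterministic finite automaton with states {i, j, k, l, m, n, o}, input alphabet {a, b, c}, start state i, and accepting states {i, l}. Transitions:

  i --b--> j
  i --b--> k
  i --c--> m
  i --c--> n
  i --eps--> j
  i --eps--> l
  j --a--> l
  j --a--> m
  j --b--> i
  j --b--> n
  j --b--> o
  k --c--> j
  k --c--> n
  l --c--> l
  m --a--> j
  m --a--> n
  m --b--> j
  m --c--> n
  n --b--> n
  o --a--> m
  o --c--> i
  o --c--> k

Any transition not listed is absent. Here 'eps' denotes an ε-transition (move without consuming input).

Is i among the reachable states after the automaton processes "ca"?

Start: ε-closure({i}) = {i, j, l}.
Read 'c': i→{m, n}, j→∅, l→{l}; now {l, m, n}.
Read 'a': l→∅, m→{j, n}, n→∅; now {j, n}.
State i is not in {j, n}.

No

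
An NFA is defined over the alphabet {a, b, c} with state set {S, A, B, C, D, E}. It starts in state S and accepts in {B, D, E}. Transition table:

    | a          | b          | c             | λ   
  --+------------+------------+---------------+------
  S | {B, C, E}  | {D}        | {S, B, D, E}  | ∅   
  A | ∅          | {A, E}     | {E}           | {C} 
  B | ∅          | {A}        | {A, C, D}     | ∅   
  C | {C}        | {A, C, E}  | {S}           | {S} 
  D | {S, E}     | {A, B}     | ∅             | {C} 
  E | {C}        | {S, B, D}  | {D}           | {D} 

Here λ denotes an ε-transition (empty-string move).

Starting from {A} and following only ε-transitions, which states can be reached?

{S, A, C}

Begin with {A}.
ε-move A → C; add C.
ε-move C → S; add S.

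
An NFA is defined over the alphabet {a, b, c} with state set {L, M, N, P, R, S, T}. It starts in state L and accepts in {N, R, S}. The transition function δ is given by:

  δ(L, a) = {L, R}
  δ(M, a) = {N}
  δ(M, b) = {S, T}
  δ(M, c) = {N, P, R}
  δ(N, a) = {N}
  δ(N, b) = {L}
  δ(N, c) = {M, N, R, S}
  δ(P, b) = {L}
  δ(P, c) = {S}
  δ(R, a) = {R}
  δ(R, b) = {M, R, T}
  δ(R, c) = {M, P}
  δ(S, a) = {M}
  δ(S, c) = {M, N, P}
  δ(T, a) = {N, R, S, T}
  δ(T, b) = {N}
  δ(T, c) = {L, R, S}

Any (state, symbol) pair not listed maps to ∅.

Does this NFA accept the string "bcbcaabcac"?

Start in {L}.
Read 'b': {L} → ∅.
The set is empty and remains empty for the remaining 9 symbols.
The final set ∅ contains no accepting state.

No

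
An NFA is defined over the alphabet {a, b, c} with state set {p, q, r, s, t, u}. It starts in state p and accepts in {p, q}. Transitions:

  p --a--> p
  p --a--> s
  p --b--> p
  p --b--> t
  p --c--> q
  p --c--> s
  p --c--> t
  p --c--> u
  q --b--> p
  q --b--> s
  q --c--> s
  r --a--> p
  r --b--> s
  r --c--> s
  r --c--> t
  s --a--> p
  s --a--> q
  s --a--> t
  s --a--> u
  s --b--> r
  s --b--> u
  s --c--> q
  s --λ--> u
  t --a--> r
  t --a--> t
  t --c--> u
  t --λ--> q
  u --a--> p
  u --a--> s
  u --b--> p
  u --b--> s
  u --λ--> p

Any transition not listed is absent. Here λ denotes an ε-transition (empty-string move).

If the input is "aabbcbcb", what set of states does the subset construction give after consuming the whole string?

{p, q, r, s, t, u}

Start in {p}.
Read 'a': {p} → {p, s, u}.
Read 'a': {p, s, u} → {p, q, s, t, u}.
Read 'b': {p, q, s, t, u} → {p, q, r, s, t, u}.
Read 'b': {p, q, r, s, t, u} → {p, q, r, s, t, u}.
Read 'c': {p, q, r, s, t, u} → {p, q, s, t, u}.
Read 'b': {p, q, s, t, u} → {p, q, r, s, t, u}.
Read 'c': {p, q, r, s, t, u} → {p, q, s, t, u}.
Read 'b': {p, q, s, t, u} → {p, q, r, s, t, u}.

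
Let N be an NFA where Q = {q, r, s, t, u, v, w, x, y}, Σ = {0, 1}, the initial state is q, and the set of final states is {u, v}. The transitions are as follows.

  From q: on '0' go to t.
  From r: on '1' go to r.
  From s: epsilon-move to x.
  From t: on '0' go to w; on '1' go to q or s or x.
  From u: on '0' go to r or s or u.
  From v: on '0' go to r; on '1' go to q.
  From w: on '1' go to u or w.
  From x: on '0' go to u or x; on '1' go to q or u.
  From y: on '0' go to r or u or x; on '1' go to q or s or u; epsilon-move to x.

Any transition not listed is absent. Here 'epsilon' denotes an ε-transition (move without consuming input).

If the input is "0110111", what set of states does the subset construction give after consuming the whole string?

{r}

Start in {q}.
Read '0': {q} → {t}.
Read '1': {t} → {q, s, x}.
Read '1': {q, s, x} → {q, u}.
Read '0': {q, u} → {r, s, t, u, x}.
Read '1': {r, s, t, u, x} → {q, r, s, u, x}.
Read '1': {q, r, s, u, x} → {q, r, u}.
Read '1': {q, r, u} → {r}.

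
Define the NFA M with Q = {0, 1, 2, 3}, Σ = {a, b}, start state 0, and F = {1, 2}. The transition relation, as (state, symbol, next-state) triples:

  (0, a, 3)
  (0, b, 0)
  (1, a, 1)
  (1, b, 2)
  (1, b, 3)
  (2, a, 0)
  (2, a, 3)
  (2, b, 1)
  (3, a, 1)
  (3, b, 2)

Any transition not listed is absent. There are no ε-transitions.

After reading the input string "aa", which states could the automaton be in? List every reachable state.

Start in {0}.
Read 'a': 0→{3}; now {3}.
Read 'a': 3→{1}; now {1}.

{1}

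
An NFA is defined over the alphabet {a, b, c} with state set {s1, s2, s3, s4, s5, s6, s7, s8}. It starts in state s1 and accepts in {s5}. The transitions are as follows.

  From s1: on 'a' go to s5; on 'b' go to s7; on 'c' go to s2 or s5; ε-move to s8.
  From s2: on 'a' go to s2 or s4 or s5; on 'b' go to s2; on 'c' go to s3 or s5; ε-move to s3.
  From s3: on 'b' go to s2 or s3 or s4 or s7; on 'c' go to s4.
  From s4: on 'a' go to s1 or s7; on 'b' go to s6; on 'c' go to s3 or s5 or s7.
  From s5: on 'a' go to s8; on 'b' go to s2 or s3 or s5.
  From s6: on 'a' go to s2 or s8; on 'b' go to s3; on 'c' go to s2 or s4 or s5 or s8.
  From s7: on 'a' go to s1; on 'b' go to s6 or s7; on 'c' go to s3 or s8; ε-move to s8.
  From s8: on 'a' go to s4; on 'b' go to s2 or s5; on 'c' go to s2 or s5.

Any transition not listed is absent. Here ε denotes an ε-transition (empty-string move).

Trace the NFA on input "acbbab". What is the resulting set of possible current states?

{s2, s3, s4, s5, s6, s7, s8}

Start: ε-closure({s1}) = {s1, s8}.
Read 'a': s1→{s5}, s8→{s4}; now {s4, s5}.
Read 'c': s4→{s3, s5, s7}, s5→∅; union {s3, s5, s7}; ε-closure = {s3, s5, s7, s8}.
Read 'b': s3→{s2, s3, s4, s7}, s5→{s2, s3, s5}, s7→{s6, s7}, s8→{s2, s5}; union {s2, s3, s4, s5, s6, s7}; ε-closure = {s2, s3, s4, s5, s6, s7, s8}.
Read 'b': s2→{s2}, s3→{s2, s3, s4, s7}, s4→{s6}, s5→{s2, s3, s5}, s6→{s3}, s7→{s6, s7}, s8→{s2, s5}; union {s2, s3, s4, s5, s6, s7}; ε-closure = {s2, s3, s4, s5, s6, s7, s8}.
Read 'a': s2→{s2, s4, s5}, s3→∅, s4→{s1, s7}, s5→{s8}, s6→{s2, s8}, s7→{s1}, s8→{s4}; union {s1, s2, s4, s5, s7, s8}; ε-closure = {s1, s2, s3, s4, s5, s7, s8}.
Read 'b': s1→{s7}, s2→{s2}, s3→{s2, s3, s4, s7}, s4→{s6}, s5→{s2, s3, s5}, s7→{s6, s7}, s8→{s2, s5}; union {s2, s3, s4, s5, s6, s7}; ε-closure = {s2, s3, s4, s5, s6, s7, s8}.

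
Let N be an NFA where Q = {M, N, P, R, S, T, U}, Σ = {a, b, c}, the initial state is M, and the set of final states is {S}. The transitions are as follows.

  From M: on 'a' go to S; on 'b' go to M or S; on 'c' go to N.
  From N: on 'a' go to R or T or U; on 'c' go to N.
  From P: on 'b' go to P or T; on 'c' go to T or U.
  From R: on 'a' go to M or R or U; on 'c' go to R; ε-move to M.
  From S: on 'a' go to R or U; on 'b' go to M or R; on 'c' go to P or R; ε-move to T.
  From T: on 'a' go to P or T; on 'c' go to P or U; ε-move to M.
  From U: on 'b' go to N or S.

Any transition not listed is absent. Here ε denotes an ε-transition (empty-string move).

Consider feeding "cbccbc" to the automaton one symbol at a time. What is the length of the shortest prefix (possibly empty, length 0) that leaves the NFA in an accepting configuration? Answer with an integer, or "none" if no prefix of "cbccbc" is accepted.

none

Start in {M}.
Read 'c': M→{N}; now {N}.
Read 'b': N→∅; now ∅.
The set is empty and remains empty for the remaining 4 symbols.
No reachable set along the way intersects F.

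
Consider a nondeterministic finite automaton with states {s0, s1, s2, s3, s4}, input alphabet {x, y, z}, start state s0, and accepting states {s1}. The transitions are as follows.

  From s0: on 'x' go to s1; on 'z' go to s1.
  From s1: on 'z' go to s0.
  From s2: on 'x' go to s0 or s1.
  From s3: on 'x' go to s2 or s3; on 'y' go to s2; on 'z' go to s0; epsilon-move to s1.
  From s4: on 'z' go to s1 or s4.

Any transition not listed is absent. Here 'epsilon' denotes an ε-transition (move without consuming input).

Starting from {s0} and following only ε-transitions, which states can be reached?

{s0}

Begin with {s0}.
No ε-moves leave this set, so the closure equals the set itself.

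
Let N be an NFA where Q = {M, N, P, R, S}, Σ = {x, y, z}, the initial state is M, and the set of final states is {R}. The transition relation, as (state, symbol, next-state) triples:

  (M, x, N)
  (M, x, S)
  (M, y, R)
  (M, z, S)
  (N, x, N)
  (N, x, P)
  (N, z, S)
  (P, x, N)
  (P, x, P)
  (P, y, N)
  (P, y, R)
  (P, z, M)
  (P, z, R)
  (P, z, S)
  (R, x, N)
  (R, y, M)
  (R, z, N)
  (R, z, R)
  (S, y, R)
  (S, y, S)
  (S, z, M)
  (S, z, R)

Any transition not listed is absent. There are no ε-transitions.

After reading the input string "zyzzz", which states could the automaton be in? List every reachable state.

{M, N, R, S}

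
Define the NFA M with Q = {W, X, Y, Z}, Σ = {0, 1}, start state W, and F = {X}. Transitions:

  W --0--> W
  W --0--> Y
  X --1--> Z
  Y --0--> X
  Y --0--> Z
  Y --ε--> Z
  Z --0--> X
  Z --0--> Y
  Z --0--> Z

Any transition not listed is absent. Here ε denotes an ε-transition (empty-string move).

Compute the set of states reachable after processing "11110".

∅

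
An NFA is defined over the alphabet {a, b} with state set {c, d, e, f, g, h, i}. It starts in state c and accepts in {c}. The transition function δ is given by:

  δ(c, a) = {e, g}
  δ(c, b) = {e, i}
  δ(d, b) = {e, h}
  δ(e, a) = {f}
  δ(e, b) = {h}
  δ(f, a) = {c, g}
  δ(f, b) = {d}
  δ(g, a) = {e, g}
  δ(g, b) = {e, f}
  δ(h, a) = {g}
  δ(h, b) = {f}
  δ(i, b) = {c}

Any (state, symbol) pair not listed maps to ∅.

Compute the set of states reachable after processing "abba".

{c, g}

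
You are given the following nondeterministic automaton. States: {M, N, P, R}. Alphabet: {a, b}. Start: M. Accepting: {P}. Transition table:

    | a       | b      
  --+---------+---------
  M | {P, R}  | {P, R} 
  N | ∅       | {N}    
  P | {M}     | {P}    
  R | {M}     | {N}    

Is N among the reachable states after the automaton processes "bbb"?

Yes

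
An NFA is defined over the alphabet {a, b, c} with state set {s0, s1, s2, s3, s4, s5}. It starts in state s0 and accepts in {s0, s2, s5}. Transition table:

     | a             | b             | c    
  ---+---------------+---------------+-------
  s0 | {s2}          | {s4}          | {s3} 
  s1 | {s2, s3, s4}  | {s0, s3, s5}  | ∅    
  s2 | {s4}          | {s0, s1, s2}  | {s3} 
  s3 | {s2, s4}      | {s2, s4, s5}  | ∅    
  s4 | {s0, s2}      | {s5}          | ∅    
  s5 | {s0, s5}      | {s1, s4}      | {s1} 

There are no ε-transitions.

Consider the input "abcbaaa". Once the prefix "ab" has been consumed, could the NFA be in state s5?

No

Start in {s0}.
Read 'a': {s0} → {s2}.
Read 'b': {s2} → {s0, s1, s2}.
State s5 is not in {s0, s1, s2}.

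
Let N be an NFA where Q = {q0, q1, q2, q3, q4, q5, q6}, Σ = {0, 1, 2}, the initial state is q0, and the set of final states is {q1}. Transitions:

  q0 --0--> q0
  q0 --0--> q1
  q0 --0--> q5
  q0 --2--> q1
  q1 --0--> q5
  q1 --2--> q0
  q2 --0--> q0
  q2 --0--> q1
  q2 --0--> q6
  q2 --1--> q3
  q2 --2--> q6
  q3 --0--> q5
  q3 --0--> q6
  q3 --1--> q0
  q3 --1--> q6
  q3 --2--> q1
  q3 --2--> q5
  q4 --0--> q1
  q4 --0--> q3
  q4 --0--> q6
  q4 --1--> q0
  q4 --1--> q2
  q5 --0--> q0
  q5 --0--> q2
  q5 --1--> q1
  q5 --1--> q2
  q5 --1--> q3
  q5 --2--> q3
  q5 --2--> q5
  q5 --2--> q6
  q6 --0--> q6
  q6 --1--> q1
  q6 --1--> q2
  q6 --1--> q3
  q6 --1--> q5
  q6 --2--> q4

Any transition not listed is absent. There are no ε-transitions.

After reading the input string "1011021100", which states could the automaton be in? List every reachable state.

Start in {q0}.
Read '1': q0→∅; now ∅.
The set is empty and remains empty for the remaining 9 symbols.

∅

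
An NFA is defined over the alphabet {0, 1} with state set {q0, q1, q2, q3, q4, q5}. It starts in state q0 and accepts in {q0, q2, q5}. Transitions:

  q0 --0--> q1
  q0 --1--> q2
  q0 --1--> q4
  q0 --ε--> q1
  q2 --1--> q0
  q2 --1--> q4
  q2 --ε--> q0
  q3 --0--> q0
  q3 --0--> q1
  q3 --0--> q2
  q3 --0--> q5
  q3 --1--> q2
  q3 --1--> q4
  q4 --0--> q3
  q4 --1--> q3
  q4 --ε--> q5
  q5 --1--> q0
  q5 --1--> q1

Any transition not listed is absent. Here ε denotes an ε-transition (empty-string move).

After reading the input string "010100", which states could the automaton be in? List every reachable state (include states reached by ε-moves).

Start: ε-closure({q0}) = {q0, q1}.
Read '0': {q0, q1} → {q1}.
Read '1': {q1} → ∅.
The set is empty and remains empty for the remaining 4 symbols.

∅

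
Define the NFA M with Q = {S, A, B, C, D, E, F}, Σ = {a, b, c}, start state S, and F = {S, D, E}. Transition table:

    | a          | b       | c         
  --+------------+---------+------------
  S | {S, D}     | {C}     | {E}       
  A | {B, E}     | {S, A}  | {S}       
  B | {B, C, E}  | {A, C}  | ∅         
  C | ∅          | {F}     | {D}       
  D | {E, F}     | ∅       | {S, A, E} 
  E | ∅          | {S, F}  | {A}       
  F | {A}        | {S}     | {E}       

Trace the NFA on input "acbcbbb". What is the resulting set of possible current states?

Start in {S}.
Read 'a': S→{S, D}; now {S, D}.
Read 'c': S→{E}, D→{S, A, E}; now {S, A, E}.
Read 'b': S→{C}, A→{S, A}, E→{S, F}; now {S, A, C, F}.
Read 'c': S→{E}, A→{S}, C→{D}, F→{E}; now {S, D, E}.
Read 'b': S→{C}, D→∅, E→{S, F}; now {S, C, F}.
Read 'b': S→{C}, C→{F}, F→{S}; now {S, C, F}.
Read 'b': S→{C}, C→{F}, F→{S}; now {S, C, F}.

{S, C, F}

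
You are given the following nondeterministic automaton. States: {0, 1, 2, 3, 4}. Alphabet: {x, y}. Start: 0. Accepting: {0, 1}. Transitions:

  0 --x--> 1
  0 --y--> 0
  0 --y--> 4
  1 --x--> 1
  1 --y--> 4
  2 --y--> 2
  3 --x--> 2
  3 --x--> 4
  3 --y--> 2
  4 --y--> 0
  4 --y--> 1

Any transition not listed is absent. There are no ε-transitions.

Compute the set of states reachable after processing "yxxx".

Start in {0}.
Read 'y': {0} → {0, 4}.
Read 'x': {0, 4} → {1}.
Read 'x': {1} → {1}.
Read 'x': {1} → {1}.

{1}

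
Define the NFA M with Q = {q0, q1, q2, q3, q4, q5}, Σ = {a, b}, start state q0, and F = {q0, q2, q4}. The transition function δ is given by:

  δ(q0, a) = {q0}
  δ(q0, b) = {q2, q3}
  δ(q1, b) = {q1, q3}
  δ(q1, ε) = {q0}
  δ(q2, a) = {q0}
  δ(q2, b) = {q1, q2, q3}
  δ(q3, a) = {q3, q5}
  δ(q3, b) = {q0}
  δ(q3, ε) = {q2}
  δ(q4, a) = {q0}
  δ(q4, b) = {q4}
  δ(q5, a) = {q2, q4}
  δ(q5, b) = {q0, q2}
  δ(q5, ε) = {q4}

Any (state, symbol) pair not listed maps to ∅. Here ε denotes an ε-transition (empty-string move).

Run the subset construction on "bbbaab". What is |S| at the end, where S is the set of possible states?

Start in {q0}.
Read 'b': {q0} → {q2, q3}.
Read 'b': {q2, q3} → {q0, q1, q2, q3}.
Read 'b': {q0, q1, q2, q3} → {q0, q1, q2, q3}.
Read 'a': {q0, q1, q2, q3} → {q0, q2, q3, q4, q5}.
Read 'a': {q0, q2, q3, q4, q5} → {q0, q2, q3, q4, q5}.
Read 'b': {q0, q2, q3, q4, q5} → {q0, q1, q2, q3, q4}.
That set has 5 states.

5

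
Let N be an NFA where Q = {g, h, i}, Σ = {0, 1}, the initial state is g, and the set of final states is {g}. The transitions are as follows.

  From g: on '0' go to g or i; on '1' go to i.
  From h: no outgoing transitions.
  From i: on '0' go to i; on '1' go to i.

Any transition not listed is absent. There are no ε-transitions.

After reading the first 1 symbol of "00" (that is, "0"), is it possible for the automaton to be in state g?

Start in {g}.
Read '0': {g} → {g, i}.
State g is in {g, i}.

Yes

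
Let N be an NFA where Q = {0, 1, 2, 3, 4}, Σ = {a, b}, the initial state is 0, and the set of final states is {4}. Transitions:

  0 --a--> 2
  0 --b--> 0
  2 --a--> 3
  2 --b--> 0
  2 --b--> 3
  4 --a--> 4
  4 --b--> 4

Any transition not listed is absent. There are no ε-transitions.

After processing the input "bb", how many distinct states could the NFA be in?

1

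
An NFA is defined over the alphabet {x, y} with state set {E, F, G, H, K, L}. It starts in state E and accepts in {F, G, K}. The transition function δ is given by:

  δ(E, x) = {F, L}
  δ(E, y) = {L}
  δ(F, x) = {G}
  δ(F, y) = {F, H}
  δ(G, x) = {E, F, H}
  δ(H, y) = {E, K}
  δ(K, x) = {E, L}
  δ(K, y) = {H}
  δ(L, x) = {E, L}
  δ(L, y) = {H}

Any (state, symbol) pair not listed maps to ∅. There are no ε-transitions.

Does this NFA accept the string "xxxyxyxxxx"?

Start in {E}.
Read 'x': E→{F, L}; now {F, L}.
Read 'x': F→{G}, L→{E, L}; now {E, G, L}.
Read 'x': E→{F, L}, G→{E, F, H}, L→{E, L}; now {E, F, H, L}.
Read 'y': E→{L}, F→{F, H}, H→{E, K}, L→{H}; now {E, F, H, K, L}.
Read 'x': E→{F, L}, F→{G}, H→∅, K→{E, L}, L→{E, L}; now {E, F, G, L}.
Read 'y': E→{L}, F→{F, H}, G→∅, L→{H}; now {F, H, L}.
Read 'x': F→{G}, H→∅, L→{E, L}; now {E, G, L}.
Read 'x': E→{F, L}, G→{E, F, H}, L→{E, L}; now {E, F, H, L}.
Read 'x': E→{F, L}, F→{G}, H→∅, L→{E, L}; now {E, F, G, L}.
Read 'x': E→{F, L}, F→{G}, G→{E, F, H}, L→{E, L}; now {E, F, G, H, L}.
The final set {E, F, G, H, L} contains the accepting states F, G.

Yes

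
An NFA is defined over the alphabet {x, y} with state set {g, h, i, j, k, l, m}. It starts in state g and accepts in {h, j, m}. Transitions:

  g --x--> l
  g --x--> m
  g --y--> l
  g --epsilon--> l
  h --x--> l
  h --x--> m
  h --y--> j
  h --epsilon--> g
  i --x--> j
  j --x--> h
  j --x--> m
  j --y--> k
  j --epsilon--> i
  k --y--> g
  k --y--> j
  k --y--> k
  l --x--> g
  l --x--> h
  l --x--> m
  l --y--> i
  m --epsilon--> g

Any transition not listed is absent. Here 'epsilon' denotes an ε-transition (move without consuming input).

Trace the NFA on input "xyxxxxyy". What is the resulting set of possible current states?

{g, i, j, k, l}

Start: ε-closure({g}) = {g, l}.
Read 'x': g→{l, m}, l→{g, h, m}; now {g, h, l, m}.
Read 'y': g→{l}, h→{j}, l→{i}, m→∅; now {i, j, l}.
Read 'x': i→{j}, j→{h, m}, l→{g, h, m}; union {g, h, j, m}; ε-closure = {g, h, i, j, l, m}.
Read 'x': g→{l, m}, h→{l, m}, i→{j}, j→{h, m}, l→{g, h, m}, m→∅; union {g, h, j, l, m}; ε-closure = {g, h, i, j, l, m}.
Read 'x': g→{l, m}, h→{l, m}, i→{j}, j→{h, m}, l→{g, h, m}, m→∅; union {g, h, j, l, m}; ε-closure = {g, h, i, j, l, m}.
Read 'x': g→{l, m}, h→{l, m}, i→{j}, j→{h, m}, l→{g, h, m}, m→∅; union {g, h, j, l, m}; ε-closure = {g, h, i, j, l, m}.
Read 'y': g→{l}, h→{j}, i→∅, j→{k}, l→{i}, m→∅; now {i, j, k, l}.
Read 'y': i→∅, j→{k}, k→{g, j, k}, l→{i}; union {g, i, j, k}; ε-closure = {g, i, j, k, l}.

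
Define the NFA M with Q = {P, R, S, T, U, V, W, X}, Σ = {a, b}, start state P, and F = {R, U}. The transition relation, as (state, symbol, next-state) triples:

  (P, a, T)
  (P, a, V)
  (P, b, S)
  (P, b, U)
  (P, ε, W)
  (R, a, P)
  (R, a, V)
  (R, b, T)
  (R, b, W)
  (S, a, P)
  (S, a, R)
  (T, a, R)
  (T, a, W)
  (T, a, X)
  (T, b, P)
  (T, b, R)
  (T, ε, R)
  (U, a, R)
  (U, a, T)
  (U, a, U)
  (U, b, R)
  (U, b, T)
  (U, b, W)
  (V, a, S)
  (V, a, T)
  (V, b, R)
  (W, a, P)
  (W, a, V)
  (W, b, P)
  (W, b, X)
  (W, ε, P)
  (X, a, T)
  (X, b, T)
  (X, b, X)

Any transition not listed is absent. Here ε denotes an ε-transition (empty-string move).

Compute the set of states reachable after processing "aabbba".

{P, R, T, U, V, W, X}

Start: ε-closure({P}) = {P, W}.
Read 'a': {P, W} → {P, R, T, V, W}.
Read 'a': {P, R, T, V, W} → {P, R, S, T, V, W, X}.
Read 'b': {P, R, S, T, V, W, X} → {P, R, S, T, U, W, X}.
Read 'b': {P, R, S, T, U, W, X} → {P, R, S, T, U, W, X}.
Read 'b': {P, R, S, T, U, W, X} → {P, R, S, T, U, W, X}.
Read 'a': {P, R, S, T, U, W, X} → {P, R, T, U, V, W, X}.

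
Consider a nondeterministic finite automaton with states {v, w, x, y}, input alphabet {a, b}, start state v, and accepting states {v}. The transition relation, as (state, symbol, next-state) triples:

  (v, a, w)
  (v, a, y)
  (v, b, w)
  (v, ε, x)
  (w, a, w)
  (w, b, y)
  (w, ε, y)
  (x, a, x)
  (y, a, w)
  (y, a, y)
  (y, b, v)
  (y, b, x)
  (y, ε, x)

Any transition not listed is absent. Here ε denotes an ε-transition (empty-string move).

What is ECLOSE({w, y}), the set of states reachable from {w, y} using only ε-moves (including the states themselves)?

{w, x, y}

Begin with {w, y}.
ε-move y → x; add x.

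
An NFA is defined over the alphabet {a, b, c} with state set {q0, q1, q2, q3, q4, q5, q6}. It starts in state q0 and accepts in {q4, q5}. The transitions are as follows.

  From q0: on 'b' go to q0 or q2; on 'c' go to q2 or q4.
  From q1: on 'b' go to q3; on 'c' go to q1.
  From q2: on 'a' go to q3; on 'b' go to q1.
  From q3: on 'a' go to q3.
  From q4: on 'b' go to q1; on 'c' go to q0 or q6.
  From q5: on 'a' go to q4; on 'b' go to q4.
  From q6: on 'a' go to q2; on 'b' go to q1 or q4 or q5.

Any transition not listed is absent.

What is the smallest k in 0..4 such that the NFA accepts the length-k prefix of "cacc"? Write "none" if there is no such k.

Start in {q0}.
Read 'c': q0→{q2, q4}; now {q2, q4}.
None of the earlier sets intersect F, but {q2, q4} does.

1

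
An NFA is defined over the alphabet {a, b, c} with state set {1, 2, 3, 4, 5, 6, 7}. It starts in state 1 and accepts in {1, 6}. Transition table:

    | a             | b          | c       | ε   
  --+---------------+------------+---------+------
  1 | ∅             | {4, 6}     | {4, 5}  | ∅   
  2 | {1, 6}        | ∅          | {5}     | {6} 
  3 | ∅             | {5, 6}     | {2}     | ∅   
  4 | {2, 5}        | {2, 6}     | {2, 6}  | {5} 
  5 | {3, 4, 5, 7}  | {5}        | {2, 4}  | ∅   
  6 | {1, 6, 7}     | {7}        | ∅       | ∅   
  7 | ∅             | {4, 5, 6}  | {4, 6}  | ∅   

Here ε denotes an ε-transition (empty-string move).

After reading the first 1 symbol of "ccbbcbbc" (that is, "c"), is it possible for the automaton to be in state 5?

Yes

Start in {1}.
Read 'c': {1} → {4, 5}.
State 5 is in {4, 5}.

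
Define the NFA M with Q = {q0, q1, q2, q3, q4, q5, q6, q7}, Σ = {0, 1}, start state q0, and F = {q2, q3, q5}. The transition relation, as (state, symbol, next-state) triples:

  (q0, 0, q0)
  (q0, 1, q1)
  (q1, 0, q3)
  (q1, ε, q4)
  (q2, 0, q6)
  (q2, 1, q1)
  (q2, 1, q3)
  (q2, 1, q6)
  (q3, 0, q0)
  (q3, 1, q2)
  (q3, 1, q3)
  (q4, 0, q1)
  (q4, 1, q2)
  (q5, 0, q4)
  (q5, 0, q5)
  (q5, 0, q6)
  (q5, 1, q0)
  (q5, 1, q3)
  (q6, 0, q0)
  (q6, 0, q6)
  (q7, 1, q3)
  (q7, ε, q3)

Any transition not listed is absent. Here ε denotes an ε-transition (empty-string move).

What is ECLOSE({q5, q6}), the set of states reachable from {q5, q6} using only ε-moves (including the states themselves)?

Begin with {q5, q6}.
No ε-moves leave this set, so the closure equals the set itself.

{q5, q6}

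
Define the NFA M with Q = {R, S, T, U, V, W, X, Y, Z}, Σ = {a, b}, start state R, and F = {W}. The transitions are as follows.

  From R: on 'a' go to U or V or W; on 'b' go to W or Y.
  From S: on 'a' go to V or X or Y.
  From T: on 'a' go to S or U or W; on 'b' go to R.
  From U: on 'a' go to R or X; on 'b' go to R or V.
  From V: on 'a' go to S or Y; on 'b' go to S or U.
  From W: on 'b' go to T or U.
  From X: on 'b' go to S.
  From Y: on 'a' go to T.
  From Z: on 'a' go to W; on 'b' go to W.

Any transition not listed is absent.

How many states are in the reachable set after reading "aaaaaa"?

Start in {R}.
Read 'a': R→{U, V, W}; now {U, V, W}.
Read 'a': U→{R, X}, V→{S, Y}, W→∅; now {R, S, X, Y}.
Read 'a': R→{U, V, W}, S→{V, X, Y}, X→∅, Y→{T}; now {T, U, V, W, X, Y}.
Read 'a': T→{S, U, W}, U→{R, X}, V→{S, Y}, W→∅, X→∅, Y→{T}; now {R, S, T, U, W, X, Y}.
Read 'a': R→{U, V, W}, S→{V, X, Y}, T→{S, U, W}, U→{R, X}, W→∅, X→∅, Y→{T}; now {R, S, T, U, V, W, X, Y}.
Read 'a': R→{U, V, W}, S→{V, X, Y}, T→{S, U, W}, U→{R, X}, V→{S, Y}, W→∅, X→∅, Y→{T}; now {R, S, T, U, V, W, X, Y}.
That set has 8 states.

8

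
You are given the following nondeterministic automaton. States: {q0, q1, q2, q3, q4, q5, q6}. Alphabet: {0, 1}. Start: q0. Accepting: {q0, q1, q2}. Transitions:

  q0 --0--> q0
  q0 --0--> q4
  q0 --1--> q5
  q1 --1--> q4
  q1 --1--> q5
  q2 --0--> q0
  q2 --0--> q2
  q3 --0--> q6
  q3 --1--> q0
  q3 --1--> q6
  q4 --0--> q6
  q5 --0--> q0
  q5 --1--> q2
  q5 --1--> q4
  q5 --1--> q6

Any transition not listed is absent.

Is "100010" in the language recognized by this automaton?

Start in {q0}.
Read '1': {q0} → {q5}.
Read '0': {q5} → {q0}.
Read '0': {q0} → {q0, q4}.
Read '0': {q0, q4} → {q0, q4, q6}.
Read '1': {q0, q4, q6} → {q5}.
Read '0': {q5} → {q0}.
The final set {q0} contains the accepting state q0.

Yes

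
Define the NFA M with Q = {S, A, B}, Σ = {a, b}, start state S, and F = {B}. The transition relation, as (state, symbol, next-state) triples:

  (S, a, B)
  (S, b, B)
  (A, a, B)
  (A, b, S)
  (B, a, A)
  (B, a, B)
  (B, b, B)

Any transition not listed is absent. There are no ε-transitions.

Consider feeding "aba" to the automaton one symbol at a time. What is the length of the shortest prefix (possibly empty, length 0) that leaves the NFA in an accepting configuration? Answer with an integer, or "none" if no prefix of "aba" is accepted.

1

Start in {S}.
Read 'a': {S} → {B}.
None of the earlier sets intersect F, but {B} does.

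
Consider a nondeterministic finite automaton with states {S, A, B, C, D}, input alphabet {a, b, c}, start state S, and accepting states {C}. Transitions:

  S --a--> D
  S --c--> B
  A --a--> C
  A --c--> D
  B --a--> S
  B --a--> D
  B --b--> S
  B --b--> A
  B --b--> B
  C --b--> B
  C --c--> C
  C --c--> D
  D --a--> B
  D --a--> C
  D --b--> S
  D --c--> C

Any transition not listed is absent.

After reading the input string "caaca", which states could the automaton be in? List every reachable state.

Start in {S}.
Read 'c': {S} → {B}.
Read 'a': {B} → {S, D}.
Read 'a': {S, D} → {B, C, D}.
Read 'c': {B, C, D} → {C, D}.
Read 'a': {C, D} → {B, C}.

{B, C}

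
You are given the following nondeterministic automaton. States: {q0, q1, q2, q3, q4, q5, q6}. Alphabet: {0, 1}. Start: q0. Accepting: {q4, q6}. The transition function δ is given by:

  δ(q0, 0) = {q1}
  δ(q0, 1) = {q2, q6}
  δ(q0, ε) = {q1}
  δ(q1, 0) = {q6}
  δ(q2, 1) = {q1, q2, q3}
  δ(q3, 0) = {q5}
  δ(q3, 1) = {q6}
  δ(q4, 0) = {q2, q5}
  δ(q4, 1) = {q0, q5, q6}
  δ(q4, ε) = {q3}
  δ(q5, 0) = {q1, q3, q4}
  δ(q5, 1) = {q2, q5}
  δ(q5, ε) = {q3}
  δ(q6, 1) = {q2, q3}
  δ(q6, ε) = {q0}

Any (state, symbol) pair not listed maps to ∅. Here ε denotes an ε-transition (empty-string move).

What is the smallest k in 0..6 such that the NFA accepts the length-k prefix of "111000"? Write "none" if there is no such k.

Start: ε-closure({q0}) = {q0, q1}.
Read '1': q0→{q2, q6}, q1→∅; union {q2, q6}; ε-closure = {q0, q1, q2, q6}.
None of the earlier sets intersect F, but {q0, q1, q2, q6} does.

1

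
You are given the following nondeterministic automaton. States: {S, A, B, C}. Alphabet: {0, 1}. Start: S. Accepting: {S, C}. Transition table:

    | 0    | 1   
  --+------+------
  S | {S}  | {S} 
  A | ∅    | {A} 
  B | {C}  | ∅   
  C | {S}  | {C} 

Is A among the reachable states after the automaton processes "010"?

No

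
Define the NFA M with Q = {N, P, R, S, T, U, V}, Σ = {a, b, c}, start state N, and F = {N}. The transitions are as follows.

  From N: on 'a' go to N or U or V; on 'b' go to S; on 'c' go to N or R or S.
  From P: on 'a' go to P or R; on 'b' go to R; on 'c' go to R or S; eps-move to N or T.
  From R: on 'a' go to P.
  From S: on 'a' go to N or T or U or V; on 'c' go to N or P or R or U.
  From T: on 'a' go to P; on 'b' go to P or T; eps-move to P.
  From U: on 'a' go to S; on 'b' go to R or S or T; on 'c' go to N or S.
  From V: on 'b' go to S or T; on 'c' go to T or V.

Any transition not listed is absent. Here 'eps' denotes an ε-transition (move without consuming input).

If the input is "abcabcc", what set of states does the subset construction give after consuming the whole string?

{N, P, R, S, T, U}

Start in {N}.
Read 'a': N→{N, U, V}; now {N, U, V}.
Read 'b': N→{S}, U→{R, S, T}, V→{S, T}; union {R, S, T}; ε-closure = {N, P, R, S, T}.
Read 'c': N→{N, R, S}, P→{R, S}, R→∅, S→{N, P, R, U}, T→∅; union {N, P, R, S, U}; ε-closure = {N, P, R, S, T, U}.
Read 'a': N→{N, U, V}, P→{P, R}, R→{P}, S→{N, T, U, V}, T→{P}, U→{S}; now {N, P, R, S, T, U, V}.
Read 'b': N→{S}, P→{R}, R→∅, S→∅, T→{P, T}, U→{R, S, T}, V→{S, T}; union {P, R, S, T}; ε-closure = {N, P, R, S, T}.
Read 'c': N→{N, R, S}, P→{R, S}, R→∅, S→{N, P, R, U}, T→∅; union {N, P, R, S, U}; ε-closure = {N, P, R, S, T, U}.
Read 'c': N→{N, R, S}, P→{R, S}, R→∅, S→{N, P, R, U}, T→∅, U→{N, S}; union {N, P, R, S, U}; ε-closure = {N, P, R, S, T, U}.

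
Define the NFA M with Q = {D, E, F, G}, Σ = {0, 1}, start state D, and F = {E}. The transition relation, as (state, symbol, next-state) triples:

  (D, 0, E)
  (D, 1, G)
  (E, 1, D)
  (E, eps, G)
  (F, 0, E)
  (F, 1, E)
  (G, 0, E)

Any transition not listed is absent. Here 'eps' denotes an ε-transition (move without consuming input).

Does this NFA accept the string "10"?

Yes

Start in {D}.
Read '1': {D} → {G}.
Read '0': {G} → {E, G}.
The final set {E, G} contains the accepting state E.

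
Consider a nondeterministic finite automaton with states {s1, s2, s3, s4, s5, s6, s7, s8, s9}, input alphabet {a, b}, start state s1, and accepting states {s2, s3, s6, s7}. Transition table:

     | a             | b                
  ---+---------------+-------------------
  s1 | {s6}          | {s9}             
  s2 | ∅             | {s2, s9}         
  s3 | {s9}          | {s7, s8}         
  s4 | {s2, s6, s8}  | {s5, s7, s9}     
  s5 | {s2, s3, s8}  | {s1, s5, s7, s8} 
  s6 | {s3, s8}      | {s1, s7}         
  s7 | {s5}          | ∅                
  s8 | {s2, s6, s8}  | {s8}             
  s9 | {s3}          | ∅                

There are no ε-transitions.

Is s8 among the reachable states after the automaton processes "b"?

Start in {s1}.
Read 'b': s1→{s9}; now {s9}.
State s8 is not in {s9}.

No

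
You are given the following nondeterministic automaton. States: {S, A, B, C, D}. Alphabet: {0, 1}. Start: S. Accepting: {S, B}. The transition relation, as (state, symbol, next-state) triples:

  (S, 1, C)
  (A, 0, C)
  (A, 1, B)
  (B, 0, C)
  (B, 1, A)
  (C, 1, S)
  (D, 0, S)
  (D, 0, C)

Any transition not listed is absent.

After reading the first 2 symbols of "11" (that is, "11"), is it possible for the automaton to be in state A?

Start in {S}.
Read '1': S→{C}; now {C}.
Read '1': C→{S}; now {S}.
State A is not in {S}.

No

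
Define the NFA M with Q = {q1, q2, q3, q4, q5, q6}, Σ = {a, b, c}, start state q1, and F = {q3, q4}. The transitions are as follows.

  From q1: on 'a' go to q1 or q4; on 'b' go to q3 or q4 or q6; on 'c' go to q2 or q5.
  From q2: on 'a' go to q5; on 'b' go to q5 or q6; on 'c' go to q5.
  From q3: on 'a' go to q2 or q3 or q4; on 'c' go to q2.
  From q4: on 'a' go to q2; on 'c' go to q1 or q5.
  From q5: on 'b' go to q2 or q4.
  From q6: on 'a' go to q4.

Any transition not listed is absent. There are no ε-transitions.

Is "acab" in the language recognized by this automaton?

Start in {q1}.
Read 'a': {q1} → {q1, q4}.
Read 'c': {q1, q4} → {q1, q2, q5}.
Read 'a': {q1, q2, q5} → {q1, q4, q5}.
Read 'b': {q1, q4, q5} → {q2, q3, q4, q6}.
The final set {q2, q3, q4, q6} contains the accepting states q3, q4.

Yes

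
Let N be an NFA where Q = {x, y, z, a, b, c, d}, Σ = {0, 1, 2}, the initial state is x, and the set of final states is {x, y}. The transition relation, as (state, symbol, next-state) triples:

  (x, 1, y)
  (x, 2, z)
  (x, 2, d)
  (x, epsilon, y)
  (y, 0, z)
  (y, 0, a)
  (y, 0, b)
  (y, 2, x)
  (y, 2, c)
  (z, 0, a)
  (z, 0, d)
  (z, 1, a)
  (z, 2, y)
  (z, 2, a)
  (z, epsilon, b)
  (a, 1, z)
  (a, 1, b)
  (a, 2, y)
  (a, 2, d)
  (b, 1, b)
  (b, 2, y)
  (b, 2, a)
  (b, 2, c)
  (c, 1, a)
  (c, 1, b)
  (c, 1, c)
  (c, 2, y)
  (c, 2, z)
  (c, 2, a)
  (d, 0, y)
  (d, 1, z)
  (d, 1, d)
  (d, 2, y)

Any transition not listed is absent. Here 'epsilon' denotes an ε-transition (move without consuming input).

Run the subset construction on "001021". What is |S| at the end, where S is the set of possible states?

Start: ε-closure({x}) = {x, y}.
Read '0': x→∅, y→{z, a, b}; now {z, a, b}.
Read '0': z→{a, d}, a→∅, b→∅; now {a, d}.
Read '1': a→{z, b}, d→{z, d}; now {z, b, d}.
Read '0': z→{a, d}, b→∅, d→{y}; now {y, a, d}.
Read '2': y→{x, c}, a→{y, d}, d→{y}; now {x, y, c, d}.
Read '1': x→{y}, y→∅, c→{a, b, c}, d→{z, d}; now {y, z, a, b, c, d}.
That set has 6 states.

6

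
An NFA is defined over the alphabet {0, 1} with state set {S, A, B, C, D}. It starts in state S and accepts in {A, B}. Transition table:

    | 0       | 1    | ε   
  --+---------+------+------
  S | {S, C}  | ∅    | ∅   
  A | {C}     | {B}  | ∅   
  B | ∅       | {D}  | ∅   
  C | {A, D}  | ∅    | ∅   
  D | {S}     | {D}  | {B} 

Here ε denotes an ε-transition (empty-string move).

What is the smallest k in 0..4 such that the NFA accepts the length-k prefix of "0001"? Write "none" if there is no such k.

2

Start in {S}.
Read '0': {S} → {S, C}.
Read '0': {S, C} → {S, A, B, C, D}.
None of the earlier sets intersect F, but {S, A, B, C, D} does.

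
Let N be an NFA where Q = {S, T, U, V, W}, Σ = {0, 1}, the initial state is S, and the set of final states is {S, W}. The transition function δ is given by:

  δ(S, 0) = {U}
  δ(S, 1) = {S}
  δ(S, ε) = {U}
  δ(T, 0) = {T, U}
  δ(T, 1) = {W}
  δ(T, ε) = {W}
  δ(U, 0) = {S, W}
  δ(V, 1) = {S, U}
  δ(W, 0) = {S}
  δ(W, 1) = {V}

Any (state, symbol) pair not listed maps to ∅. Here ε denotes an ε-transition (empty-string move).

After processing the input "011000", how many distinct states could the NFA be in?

3

Start: ε-closure({S}) = {S, U}.
Read '0': {S, U} → {S, U, W}.
Read '1': {S, U, W} → {S, U, V}.
Read '1': {S, U, V} → {S, U}.
Read '0': {S, U} → {S, U, W}.
Read '0': {S, U, W} → {S, U, W}.
Read '0': {S, U, W} → {S, U, W}.
That set has 3 states.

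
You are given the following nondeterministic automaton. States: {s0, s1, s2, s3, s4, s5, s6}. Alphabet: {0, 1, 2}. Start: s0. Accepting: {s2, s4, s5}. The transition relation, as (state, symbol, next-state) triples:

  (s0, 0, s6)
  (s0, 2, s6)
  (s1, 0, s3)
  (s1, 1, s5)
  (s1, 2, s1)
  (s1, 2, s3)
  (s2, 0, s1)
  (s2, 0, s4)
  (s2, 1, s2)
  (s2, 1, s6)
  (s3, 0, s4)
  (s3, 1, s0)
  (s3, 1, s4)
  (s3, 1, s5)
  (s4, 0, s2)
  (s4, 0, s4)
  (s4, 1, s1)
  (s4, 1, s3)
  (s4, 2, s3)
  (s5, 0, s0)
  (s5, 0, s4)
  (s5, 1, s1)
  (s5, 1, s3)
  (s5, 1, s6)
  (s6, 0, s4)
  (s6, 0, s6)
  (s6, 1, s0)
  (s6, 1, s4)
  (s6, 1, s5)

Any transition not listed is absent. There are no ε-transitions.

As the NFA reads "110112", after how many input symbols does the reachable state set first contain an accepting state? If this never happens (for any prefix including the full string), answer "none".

Start in {s0}.
Read '1': s0→∅; now ∅.
The set is empty and remains empty for the remaining 5 symbols.
No reachable set along the way intersects F.

none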